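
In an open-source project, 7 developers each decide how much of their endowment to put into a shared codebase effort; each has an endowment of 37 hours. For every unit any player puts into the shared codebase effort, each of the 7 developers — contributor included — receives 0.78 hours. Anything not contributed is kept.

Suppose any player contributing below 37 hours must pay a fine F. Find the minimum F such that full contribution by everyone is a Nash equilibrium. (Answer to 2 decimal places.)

Given the others contribute fully, the best deviation is to contribute 0 (any partial contribution still incurs the fine and gives up units whose private return 0.78 is below 1).
Deviating from 37 to 0 saves 37 hours but forfeits the deviator's share of the drop in the shared codebase effort: 0.78 × 37 = 28.86.
So the deviation gain is 37 − 28.86 = 8.14, and the fine must be at least 8.14 hours to wipe it out.

8.14 hours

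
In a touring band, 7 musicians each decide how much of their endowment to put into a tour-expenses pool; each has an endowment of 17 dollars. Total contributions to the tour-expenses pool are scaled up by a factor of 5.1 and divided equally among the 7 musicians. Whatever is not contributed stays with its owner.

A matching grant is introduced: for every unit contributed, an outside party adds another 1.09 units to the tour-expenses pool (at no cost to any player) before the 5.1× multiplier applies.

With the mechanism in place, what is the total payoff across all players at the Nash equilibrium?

With the mechanism, a contributed unit returns 5.1 × 2.09 / 7 = 1.5227 per unit of net cost to the contributor — now above 1 — so contributing fully is weakly dominant for every player.
So the Nash equilibrium is full contribution by all 7; the group earns 5.1 × 2.09 × 119 = 1268.42.

1268.42 dollars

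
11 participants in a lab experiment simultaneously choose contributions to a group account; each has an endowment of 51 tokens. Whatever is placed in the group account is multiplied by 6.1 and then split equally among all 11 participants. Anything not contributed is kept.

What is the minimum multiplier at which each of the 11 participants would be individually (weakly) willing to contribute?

11

A contributed unit returns (multiplier)/11 to its contributor.
This reaches 1 exactly when the multiplier is 11.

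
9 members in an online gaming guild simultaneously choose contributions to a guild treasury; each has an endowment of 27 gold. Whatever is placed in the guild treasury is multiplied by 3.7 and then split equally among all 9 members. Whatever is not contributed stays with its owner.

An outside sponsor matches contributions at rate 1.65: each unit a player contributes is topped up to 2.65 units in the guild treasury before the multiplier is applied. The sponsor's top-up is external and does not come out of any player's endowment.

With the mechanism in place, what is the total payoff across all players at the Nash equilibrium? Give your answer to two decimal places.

The effective private return per unit is now 3.7 × 2.65 / 9 = 1.0894 > 1, so every player's dominant strategy flips to full contribution.
At the Nash equilibrium everyone contributes 27. Group total payoff = 3.7 × 2.65 × 243 = 2382.62.

2382.62 gold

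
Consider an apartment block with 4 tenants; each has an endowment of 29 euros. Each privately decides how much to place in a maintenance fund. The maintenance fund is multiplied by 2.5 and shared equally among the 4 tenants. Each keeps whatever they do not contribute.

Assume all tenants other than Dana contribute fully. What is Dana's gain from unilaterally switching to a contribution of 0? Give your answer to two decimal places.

10.88 euros

Switching from a contribution of 29 to 0 lets Dana keep an extra 29 euros, but lowers the maintenance fund by 29, which costs Dana their own share of that drop: 2.5/4 × 29 = 18.12.
Net gain = 29 − 18.12 = 10.88. The private return per contributed unit (0.6250) is below 1, so free-riding is indeed the best response regardless of what the others do.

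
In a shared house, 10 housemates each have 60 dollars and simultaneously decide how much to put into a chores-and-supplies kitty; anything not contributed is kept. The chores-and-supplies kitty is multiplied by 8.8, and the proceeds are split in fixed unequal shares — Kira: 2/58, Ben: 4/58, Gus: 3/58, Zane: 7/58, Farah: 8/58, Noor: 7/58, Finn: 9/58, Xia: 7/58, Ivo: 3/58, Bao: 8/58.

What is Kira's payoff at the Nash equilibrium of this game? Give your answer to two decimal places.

169.24 dollars

Each unit j contributes comes back to j as 8.8 × (j's share), so j prefers to contribute only if that share exceeds 1/8.8 = 0.1136; otherwise keeping the unit dominates.
Zane, Farah, Noor, Finn, Xia and Bao are above the threshold, contributing 60 each; the remaining 4 contribute 0. Total contributed: 360.
Kira keeps 60 and receives 8.8 × 360 × 2/58 = 109.24 from the chores-and-supplies kitty, for a payoff of 169.24.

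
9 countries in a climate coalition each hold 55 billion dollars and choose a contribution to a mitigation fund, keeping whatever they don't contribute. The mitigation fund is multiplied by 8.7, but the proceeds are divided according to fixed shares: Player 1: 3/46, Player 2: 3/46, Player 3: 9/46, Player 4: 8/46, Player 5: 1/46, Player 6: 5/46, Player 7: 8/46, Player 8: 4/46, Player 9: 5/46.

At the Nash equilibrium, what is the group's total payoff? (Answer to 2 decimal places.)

1765.50 billion dollars

Each unit j contributes comes back to j as 8.7 × (j's share), so j prefers to contribute only if that share exceeds 1/8.7 = 0.1149; otherwise keeping the unit dominates.
Player 3, Player 4 and Player 7 are above the threshold, contributing 55 each; the remaining 6 contribute 0. Total contributed: 165.
The mitigation fund pays out 8.7 × 165 = 1435.50 in total (split across the unequal shares, but the aggregate is all that matters for the group sum).
The 6 free-riders keep 55 each, adding 330. Group total = 330 + 1435.50 = 1765.50.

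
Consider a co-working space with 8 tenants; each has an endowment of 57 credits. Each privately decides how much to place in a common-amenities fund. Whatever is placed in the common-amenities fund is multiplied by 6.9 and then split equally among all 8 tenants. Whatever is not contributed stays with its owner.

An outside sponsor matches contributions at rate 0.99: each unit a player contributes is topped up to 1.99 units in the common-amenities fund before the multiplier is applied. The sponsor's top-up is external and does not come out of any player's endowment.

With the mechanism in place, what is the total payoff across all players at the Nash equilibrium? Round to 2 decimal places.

The effective private return per unit is now 6.9 × 1.99 / 8 = 1.7164 > 1, so every player's dominant strategy flips to full contribution.
So the Nash equilibrium is full contribution by all 8; the group earns 6.9 × 1.99 × 456 = 6261.34.

6261.34 credits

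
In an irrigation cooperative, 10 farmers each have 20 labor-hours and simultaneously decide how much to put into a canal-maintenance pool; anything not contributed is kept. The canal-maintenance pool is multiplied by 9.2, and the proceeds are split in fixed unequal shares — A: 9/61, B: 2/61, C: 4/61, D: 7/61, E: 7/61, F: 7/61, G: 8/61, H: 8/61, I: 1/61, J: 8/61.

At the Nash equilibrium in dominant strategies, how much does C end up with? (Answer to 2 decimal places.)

104.46 labor-hours

Player j's private return per contributed unit is 9.2 × (j's share). Contributing is weakly dominant for j when that share is at least 1/9.2 = 0.1087, and contributing 0 is dominant otherwise.
A, D, E, F, G, H and J are above the threshold, contributing 20 each; the remaining 3 contribute 0. Total contributed: 140.
C keeps 20 and receives 9.2 × 140 × 4/61 = 84.46 from the canal-maintenance pool, for a payoff of 104.46.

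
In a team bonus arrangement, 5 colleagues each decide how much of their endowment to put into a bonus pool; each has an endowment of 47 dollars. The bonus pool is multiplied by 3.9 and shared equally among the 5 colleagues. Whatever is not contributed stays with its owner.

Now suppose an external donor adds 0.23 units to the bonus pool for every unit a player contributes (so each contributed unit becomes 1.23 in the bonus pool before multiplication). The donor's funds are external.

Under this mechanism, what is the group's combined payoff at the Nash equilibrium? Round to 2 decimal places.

Even with the mechanism, each unit contributed returns only 3.9 × 1.23 / 5 = 0.9594 per unit of net cost, so contributing nothing is still dominant.
At the Nash equilibrium no one contributes; group total payoff = 5 × 47 = 235.

235.00 dollars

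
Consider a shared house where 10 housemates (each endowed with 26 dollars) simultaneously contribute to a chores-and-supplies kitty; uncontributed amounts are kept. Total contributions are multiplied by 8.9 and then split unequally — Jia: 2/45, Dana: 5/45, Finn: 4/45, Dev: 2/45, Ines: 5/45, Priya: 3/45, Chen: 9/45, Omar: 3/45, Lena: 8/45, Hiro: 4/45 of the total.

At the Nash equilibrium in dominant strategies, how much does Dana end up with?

77.42 dollars

Each unit j contributes comes back to j as 8.9 × (j's share), so j prefers to contribute only if that share exceeds 1/8.9 = 0.1124; otherwise keeping the unit dominates.
Chen and Lena clear that bar, contributing 26 each; the remaining 8 contribute 0. Total contributed: 52.
Dana keeps 26 and receives 8.9 × 52 × 5/45 = 51.42 from the chores-and-supplies kitty, for a payoff of 77.42.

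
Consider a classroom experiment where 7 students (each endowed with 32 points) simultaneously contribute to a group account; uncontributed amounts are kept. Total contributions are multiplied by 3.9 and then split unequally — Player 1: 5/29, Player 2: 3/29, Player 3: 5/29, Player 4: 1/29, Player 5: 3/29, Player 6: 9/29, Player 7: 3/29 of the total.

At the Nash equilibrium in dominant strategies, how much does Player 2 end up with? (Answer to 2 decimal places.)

A player with share s gets back 3.9·s per unit contributed, so full contribution is dominant for anyone with s > 1/3.9 = 0.2564 and zero contribution is dominant for anyone below.
Only Player 6 (9/29) clears that bar, contributing 32; the remaining 6 contribute 0. Total contributed: 32.
Player 2 keeps 32 and receives 3.9 × 32 × 3/29 = 12.91 from the group account, for a payoff of 44.91.

44.91 points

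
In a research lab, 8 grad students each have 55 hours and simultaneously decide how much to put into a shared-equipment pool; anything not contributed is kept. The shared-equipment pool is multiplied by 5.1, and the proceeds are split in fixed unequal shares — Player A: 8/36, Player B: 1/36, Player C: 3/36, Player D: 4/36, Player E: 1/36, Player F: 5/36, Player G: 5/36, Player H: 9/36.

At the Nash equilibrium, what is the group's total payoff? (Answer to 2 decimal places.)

891.00 hours

For player j, contributing a unit is worthwhile iff 5.1 × (j's share) ≥ 1, i.e. iff j's share is at least 0.1961.
Player A and Player H clear that bar, contributing 55 each; the remaining 6 contribute 0. Total contributed: 110.
The shared-equipment pool pays out 5.1 × 110 = 561.00 in total (split across the unequal shares, but the aggregate is all that matters for the group sum).
The 6 free-riders keep 55 each, adding 330. Group total = 330 + 561.00 = 891.00.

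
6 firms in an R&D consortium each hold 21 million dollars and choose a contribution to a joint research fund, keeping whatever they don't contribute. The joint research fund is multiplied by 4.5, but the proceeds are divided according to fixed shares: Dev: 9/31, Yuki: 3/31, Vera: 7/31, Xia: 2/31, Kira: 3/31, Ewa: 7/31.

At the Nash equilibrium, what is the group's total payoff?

A player with share s gets back 4.5·s per unit contributed, so full contribution is dominant for anyone with s > 1/4.5 = 0.2222 and zero contribution is dominant for anyone below.
The shares above 0.2222 belong to Dev, Vera and Ewa, contributing 21 each; the remaining 3 contribute 0. Total contributed: 63.
The joint research fund pays out 4.5 × 63 = 283.50 in total (split across the unequal shares, but the aggregate is all that matters for the group sum).
The 3 free-riders keep 21 each, adding 63. Group total = 63 + 283.50 = 346.50.

346.50 million dollars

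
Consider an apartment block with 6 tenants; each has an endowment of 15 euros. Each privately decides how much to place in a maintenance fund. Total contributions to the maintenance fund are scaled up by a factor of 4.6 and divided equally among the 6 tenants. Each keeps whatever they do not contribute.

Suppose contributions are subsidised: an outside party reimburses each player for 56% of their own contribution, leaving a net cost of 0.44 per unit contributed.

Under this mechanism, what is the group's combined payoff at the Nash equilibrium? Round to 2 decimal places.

The effective private return per unit is now (4.6/6) / 0.44 = 1.7424 > 1, so every player's dominant strategy flips to full contribution.
At the Nash equilibrium everyone contributes 15. Group total payoff = 6 × (15 × 0.56 + 4.6 × 15) = 464.40.

464.40 euros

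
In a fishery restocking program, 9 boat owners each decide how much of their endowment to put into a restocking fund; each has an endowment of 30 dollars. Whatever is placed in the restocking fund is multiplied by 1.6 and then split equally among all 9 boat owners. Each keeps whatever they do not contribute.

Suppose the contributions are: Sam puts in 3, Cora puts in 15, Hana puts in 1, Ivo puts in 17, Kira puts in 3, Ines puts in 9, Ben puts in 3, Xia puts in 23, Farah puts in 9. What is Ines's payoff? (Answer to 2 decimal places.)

35.76 dollars

Total contributed: 3 + 15 + 1 + 17 + 3 + 9 + 3 + 23 + 9 = 83.
Each receives 1.6 × 83 / 9 = 14.76 from the restocking fund.
Ines keeps 30 − 9 = 21, so Ines's payoff is 21 + 14.76 = 35.76.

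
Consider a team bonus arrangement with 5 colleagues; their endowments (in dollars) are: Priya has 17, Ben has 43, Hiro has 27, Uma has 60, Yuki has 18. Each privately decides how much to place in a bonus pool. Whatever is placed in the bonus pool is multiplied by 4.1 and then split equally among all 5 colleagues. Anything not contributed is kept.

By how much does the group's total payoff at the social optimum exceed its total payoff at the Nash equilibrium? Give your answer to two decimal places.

The private return per contributed unit is 4.1/5 = 0.8200 < 1 for every player regardless of endowment, so the Nash equilibrium is zero contribution and the group total is Σ E_j = 17 + 43 + 27 + 60 + 18 = 165.
Each contributed unit returns 4.100 to the group, so the social optimum is full contribution by everyone: group total = 4.100 × 165 = 676.50.
Efficiency loss = (4.100 − 1) × 165 = 511.50.

511.50 dollars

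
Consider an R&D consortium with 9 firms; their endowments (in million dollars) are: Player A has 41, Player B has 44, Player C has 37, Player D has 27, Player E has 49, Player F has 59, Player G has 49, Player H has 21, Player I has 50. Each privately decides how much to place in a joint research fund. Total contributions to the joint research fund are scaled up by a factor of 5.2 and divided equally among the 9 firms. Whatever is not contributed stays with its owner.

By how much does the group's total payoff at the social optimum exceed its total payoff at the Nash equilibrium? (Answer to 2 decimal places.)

The private return per contributed unit is 5.2/9 = 0.5778 < 1 for every player regardless of endowment, so the Nash equilibrium is zero contribution and the group total is Σ E_j = 41 + 44 + 37 + 27 + 49 + 59 + 49 + 21 + 50 = 377.
Each contributed unit returns 5.200 to the group, so the social optimum is full contribution by everyone: group total = 5.200 × 377 = 1960.40.
Efficiency loss = (5.200 − 1) × 377 = 1583.40.

1583.40 million dollars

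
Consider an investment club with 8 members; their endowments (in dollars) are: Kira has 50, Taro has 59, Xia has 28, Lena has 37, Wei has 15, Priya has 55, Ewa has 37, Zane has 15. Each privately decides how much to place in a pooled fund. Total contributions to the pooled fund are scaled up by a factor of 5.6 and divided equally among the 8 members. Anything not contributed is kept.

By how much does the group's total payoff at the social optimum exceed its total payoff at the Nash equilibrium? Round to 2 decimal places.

The private return per contributed unit is 5.6/8 = 0.7000 < 1 for every player regardless of endowment, so the Nash equilibrium is zero contribution and the group total is Σ E_j = 50 + 59 + 28 + 37 + 15 + 55 + 37 + 15 = 296.
Each contributed unit returns 5.600 to the group, so the social optimum is full contribution by everyone: group total = 5.600 × 296 = 1657.60.
Efficiency loss = (5.600 − 1) × 296 = 1361.60.

1361.60 dollars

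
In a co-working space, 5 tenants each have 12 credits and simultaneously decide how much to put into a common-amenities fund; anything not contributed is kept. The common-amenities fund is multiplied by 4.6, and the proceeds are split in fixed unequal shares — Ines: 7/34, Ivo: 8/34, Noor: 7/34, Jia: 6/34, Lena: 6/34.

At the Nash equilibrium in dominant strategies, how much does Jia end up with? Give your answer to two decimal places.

Player j's private return per contributed unit is 4.6 × (j's share). Contributing is weakly dominant for j when that share is at least 1/4.6 = 0.2174, and contributing 0 is dominant otherwise.
Only Ivo (8/34) clears that bar, contributing 12; the remaining 4 contribute 0. Total contributed: 12.
Jia keeps 12 and receives 4.6 × 12 × 6/34 = 9.74 from the common-amenities fund, for a payoff of 21.74.

21.74 credits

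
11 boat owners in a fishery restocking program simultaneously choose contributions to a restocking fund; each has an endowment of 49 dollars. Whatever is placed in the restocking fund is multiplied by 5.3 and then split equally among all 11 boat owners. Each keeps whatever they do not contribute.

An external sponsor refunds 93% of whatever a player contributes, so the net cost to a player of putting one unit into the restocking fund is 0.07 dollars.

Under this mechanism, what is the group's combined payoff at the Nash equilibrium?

3357.97 dollars

The effective private return per unit is now (5.3/11) / 0.07 = 6.8831 > 1, so every player's dominant strategy flips to full contribution.
At the Nash equilibrium everyone contributes 49. Group total payoff = 11 × (49 × 0.93 + 5.3 × 49) = 3357.97.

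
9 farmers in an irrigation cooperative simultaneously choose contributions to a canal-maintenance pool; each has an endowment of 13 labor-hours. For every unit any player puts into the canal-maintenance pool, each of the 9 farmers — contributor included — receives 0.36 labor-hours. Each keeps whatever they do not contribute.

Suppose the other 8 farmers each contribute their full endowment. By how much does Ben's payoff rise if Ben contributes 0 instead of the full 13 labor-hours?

Switching from a contribution of 13 to 0 lets Ben keep an extra 13 labor-hours, but lowers the canal-maintenance pool by 13, which costs Ben their own share of that drop: 0.36 × 13 = 4.68.
Net gain = 13 − 4.68 = 8.32. The private return per contributed unit (0.36) is below 1, so free-riding is indeed the best response regardless of what the others do.

8.32 labor-hours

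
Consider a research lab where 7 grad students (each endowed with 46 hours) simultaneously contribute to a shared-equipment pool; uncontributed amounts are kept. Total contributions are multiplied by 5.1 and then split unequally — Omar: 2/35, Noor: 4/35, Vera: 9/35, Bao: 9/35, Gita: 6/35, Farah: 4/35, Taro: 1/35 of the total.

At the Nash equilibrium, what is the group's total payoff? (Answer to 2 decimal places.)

Player j's private return per contributed unit is 5.1 × (j's share). Contributing is weakly dominant for j when that share is at least 1/5.1 = 0.1961, and contributing 0 is dominant otherwise.
Vera and Bao are above the threshold, contributing 46 each; the remaining 5 contribute 0. Total contributed: 92.
The shared-equipment pool pays out 5.1 × 92 = 469.20 in total (split across the unequal shares, but the aggregate is all that matters for the group sum).
The 5 free-riders keep 46 each, adding 230. Group total = 230 + 469.20 = 699.20.

699.20 hours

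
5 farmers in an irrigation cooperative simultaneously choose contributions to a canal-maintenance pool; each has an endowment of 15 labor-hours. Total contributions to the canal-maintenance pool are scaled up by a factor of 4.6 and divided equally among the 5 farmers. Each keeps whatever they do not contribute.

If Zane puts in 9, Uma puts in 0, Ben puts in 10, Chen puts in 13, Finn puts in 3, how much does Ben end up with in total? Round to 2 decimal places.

Total contributed: 9 + 0 + 10 + 13 + 3 = 35.
Each receives 4.6 × 35 / 5 = 32.20 from the canal-maintenance pool.
Ben keeps 15 − 10 = 5, so Ben's payoff is 5 + 32.20 = 37.20.

37.20 labor-hours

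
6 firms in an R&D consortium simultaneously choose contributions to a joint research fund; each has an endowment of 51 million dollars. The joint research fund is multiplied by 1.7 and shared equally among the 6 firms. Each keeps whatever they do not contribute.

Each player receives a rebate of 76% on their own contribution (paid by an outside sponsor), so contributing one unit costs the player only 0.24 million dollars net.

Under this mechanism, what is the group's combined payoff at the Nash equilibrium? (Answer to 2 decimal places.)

752.76 million dollars

With the mechanism, a contributed unit returns (1.7/6) / 0.24 = 1.1806 per unit of net cost to the contributor — now above 1 — so contributing fully is weakly dominant for every player.
So the Nash equilibrium is full contribution by all 6; the group earns 6 × (51 × 0.76 + 1.7 × 51) = 752.76.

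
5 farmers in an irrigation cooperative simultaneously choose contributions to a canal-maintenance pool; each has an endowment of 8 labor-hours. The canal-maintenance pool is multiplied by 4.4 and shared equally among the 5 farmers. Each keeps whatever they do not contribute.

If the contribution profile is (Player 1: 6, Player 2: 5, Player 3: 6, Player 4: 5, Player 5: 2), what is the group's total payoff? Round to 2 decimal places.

Total contributed: 6 + 5 + 6 + 5 + 2 = 24; total kept: 5 × 8 − 24 = 16.
The canal-maintenance pool pays out 4.4 × 24 = 105.60 in aggregate.
Group total = 16 + 105.60 = 121.60.

121.60 labor-hours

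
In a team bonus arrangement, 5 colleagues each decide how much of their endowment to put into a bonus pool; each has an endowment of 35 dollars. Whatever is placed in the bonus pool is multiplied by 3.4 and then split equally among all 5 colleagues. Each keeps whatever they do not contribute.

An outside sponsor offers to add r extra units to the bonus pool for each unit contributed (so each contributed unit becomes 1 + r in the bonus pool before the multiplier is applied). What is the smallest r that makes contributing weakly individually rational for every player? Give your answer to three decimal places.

With matching at rate r, one contributed unit becomes (1 + r) in the bonus pool and returns 3.4 × (1 + r) / 5 to the contributor.
Setting this equal to 1: 1 + r = 5/3.4 = 1.4706.
So the minimum matching rate is r = 1.4706 − 1 = 0.471.

0.471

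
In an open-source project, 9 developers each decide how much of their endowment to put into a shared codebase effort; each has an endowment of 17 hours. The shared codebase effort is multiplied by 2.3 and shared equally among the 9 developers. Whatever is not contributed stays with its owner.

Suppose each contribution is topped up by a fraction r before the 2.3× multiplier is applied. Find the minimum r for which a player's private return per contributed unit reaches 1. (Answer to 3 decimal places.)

2.913

With matching at rate r, one contributed unit becomes (1 + r) in the shared codebase effort and returns 2.3 × (1 + r) / 9 to the contributor.
Setting this equal to 1: 1 + r = 9/2.3 = 3.9130.
So the minimum matching rate is r = 3.9130 − 1 = 2.913.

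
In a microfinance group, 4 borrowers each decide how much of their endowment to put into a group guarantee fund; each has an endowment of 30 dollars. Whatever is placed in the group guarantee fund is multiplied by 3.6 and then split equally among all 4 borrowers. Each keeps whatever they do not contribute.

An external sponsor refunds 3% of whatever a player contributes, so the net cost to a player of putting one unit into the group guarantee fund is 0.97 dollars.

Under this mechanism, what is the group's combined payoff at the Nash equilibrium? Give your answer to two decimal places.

120.00 dollars

With the mechanism, a contributed unit returns (3.6/4) / 0.97 = 0.9278 per unit of net cost — still below 1 — so contributing 0 remains dominant for every player.
At the Nash equilibrium no one contributes; group total payoff = 4 × 30 = 120.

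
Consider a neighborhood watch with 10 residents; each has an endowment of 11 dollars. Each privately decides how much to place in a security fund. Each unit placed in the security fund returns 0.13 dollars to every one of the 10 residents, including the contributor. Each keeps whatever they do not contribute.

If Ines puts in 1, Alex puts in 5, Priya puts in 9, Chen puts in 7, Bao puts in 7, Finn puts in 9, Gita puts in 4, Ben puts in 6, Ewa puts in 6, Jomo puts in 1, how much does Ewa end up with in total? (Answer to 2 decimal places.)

Total contributed: 1 + 5 + 9 + 7 + 7 + 9 + 4 + 6 + 6 + 1 = 55.
Each receives 0.13 × 55 = 7.15 from the security fund.
Ewa keeps 11 − 6 = 5, so Ewa's payoff is 5 + 7.15 = 12.15.

12.15 dollars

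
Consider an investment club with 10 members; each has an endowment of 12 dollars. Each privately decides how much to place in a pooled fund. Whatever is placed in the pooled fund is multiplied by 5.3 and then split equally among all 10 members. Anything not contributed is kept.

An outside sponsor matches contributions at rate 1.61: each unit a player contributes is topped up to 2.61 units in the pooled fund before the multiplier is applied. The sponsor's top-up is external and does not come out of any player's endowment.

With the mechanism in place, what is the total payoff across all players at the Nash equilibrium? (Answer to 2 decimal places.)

Under the mechanism each unit contributed yields 5.3 × 2.61 / 10 = 1.3833 back to its contributor per unit of net cost, which exceeds 1, making full contribution the dominant choice for everyone.
At the Nash equilibrium everyone contributes 12. Group total payoff = 5.3 × 2.61 × 120 = 1659.96.

1659.96 dollars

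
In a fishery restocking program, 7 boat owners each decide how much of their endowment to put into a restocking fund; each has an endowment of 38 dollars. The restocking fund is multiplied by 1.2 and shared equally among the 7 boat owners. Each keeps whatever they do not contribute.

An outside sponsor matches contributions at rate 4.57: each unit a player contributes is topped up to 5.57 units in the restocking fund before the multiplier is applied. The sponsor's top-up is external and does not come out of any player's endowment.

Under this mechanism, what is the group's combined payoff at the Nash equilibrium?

Even with the mechanism, each unit contributed returns only 1.2 × 5.57 / 7 = 0.9549 per unit of net cost, so contributing nothing is still dominant.
At the Nash equilibrium no one contributes; group total payoff = 7 × 38 = 266.

266.00 dollars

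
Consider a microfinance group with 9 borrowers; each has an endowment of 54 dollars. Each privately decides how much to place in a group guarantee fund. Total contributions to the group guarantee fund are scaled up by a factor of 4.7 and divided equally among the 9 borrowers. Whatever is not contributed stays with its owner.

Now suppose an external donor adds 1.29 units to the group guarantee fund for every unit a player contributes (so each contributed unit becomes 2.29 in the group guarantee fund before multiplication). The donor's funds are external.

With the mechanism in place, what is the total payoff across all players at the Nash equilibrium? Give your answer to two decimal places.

5230.82 dollars

The effective private return per unit is now 4.7 × 2.29 / 9 = 1.1959 > 1, so every player's dominant strategy flips to full contribution.
So the Nash equilibrium is full contribution by all 9; the group earns 4.7 × 2.29 × 486 = 5230.82.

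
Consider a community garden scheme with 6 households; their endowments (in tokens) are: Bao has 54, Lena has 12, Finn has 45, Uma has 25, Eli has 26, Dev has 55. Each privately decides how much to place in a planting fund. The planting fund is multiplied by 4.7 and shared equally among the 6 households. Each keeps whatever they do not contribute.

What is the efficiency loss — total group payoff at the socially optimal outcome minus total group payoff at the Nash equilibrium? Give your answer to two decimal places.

802.90 tokens

The private return per contributed unit is 4.7/6 = 0.7833 < 1 for every player regardless of endowment, so the Nash equilibrium is zero contribution and the group total is Σ E_j = 54 + 12 + 45 + 25 + 26 + 55 = 217.
Each contributed unit returns 4.700 to the group, so the social optimum is full contribution by everyone: group total = 4.700 × 217 = 1019.90.
Efficiency loss = (4.700 − 1) × 217 = 802.90.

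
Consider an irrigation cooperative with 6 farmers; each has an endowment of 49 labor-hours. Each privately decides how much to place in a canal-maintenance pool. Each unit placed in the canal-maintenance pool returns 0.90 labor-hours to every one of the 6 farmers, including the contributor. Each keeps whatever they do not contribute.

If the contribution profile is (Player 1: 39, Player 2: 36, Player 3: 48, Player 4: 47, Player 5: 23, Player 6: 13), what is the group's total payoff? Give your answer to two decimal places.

Total contributed: 39 + 36 + 48 + 47 + 23 + 13 = 206; total kept: 6 × 49 − 206 = 88.
The canal-maintenance pool pays out 0.90 × 6 × 206 = 1112.40 in aggregate.
Group total = 88 + 1112.40 = 1200.40.

1200.40 labor-hours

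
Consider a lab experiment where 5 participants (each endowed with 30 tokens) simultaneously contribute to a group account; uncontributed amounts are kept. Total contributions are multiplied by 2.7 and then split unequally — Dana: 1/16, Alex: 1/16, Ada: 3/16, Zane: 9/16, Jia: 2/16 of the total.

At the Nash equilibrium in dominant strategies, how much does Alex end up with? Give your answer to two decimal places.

For player j, contributing a unit is worthwhile iff 2.7 × (j's share) ≥ 1, i.e. iff j's share is at least 0.3704.
Only Zane (9/16) clears that bar, contributing 30; the remaining 4 contribute 0. Total contributed: 30.
Alex keeps 30 and receives 2.7 × 30 × 1/16 = 5.06 from the group account, for a payoff of 35.06.

35.06 tokens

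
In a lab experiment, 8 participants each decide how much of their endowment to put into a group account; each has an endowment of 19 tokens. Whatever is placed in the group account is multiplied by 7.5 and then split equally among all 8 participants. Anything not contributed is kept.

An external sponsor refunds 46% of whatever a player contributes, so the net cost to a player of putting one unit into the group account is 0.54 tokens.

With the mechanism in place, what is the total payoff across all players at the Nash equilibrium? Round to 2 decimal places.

1209.92 tokens

Under the mechanism each unit contributed yields (7.5/8) / 0.54 = 1.7361 back to its contributor per unit of net cost, which exceeds 1, making full contribution the dominant choice for everyone.
At the Nash equilibrium everyone contributes 19. Group total payoff = 8 × (19 × 0.46 + 7.5 × 19) = 1209.92.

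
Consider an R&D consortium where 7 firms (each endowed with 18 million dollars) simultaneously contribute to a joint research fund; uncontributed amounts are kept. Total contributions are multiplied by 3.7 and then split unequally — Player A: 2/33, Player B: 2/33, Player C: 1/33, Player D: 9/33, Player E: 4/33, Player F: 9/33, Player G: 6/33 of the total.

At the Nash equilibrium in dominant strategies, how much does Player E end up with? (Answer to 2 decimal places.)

Each unit j contributes comes back to j as 3.7 × (j's share), so j prefers to contribute only if that share exceeds 1/3.7 = 0.2703; otherwise keeping the unit dominates.
Player D and Player F clear that bar, contributing 18 each; the remaining 5 contribute 0. Total contributed: 36.
Player E keeps 18 and receives 3.7 × 36 × 4/33 = 16.15 from the joint research fund, for a payoff of 34.15.

34.15 million dollars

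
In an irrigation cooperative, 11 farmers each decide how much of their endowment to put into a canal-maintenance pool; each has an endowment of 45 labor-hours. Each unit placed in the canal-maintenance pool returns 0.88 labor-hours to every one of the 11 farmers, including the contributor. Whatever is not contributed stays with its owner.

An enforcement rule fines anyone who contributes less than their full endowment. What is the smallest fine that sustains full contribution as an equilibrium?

5.40 labor-hours

Given the others contribute fully, the best deviation is to contribute 0 (any partial contribution still incurs the fine and gives up units whose private return 0.88 is below 1).
Deviating from 45 to 0 saves 45 labor-hours but forfeits the deviator's share of the drop in the canal-maintenance pool: 0.88 × 45 = 39.60.
So the deviation gain is 45 − 39.60 = 5.40, and the fine must be at least 5.40 labor-hours to wipe it out.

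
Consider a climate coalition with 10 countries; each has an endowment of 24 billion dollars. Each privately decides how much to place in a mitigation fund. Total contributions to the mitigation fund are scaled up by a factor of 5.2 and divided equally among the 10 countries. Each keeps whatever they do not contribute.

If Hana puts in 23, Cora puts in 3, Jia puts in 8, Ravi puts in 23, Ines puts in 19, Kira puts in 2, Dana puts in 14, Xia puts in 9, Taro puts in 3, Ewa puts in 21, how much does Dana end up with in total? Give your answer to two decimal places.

Total contributed: 23 + 3 + 8 + 23 + 19 + 2 + 14 + 9 + 3 + 21 = 125.
Each receives 5.2 × 125 / 10 = 65.00 from the mitigation fund.
Dana keeps 24 − 14 = 10, so Dana's payoff is 10 + 65.00 = 75.00.

75.00 billion dollars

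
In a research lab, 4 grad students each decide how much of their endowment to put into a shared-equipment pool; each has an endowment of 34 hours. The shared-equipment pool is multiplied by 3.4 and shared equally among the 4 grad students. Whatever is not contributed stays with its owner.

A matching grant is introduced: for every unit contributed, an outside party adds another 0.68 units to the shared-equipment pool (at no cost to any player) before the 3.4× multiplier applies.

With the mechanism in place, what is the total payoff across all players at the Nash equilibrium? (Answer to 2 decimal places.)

Under the mechanism each unit contributed yields 3.4 × 1.68 / 4 = 1.4280 back to its contributor per unit of net cost, which exceeds 1, making full contribution the dominant choice for everyone.
So the Nash equilibrium is full contribution by all 4; the group earns 3.4 × 1.68 × 136 = 776.83.

776.83 hours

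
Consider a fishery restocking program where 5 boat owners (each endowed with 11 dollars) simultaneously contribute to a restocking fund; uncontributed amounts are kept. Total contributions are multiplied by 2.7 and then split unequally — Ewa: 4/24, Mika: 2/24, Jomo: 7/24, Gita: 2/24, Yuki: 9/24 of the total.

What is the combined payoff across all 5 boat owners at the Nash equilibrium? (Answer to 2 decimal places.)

73.70 dollars

Each unit j contributes comes back to j as 2.7 × (j's share), so j prefers to contribute only if that share exceeds 1/2.7 = 0.3704; otherwise keeping the unit dominates.
Yuki alone (share 9/24) is above the threshold, contributing 11; the remaining 4 contribute 0. Total contributed: 11.
The restocking fund pays out 2.7 × 11 = 29.70 in total (split across the unequal shares, but the aggregate is all that matters for the group sum).
The 4 free-riders keep 11 each, adding 44. Group total = 44 + 29.70 = 73.70.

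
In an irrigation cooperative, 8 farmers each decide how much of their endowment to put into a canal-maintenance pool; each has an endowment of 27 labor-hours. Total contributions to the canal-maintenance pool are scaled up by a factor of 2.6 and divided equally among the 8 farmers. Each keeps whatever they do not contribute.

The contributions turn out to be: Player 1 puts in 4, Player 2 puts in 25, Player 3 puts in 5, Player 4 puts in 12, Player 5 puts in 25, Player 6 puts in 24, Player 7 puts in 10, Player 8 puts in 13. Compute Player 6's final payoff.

41.35 labor-hours

Total contributed: 4 + 25 + 5 + 12 + 25 + 24 + 10 + 13 = 118.
Each receives 2.6 × 118 / 8 = 38.35 from the canal-maintenance pool.
Player 6 keeps 27 − 24 = 3, so Player 6's payoff is 3 + 38.35 = 41.35.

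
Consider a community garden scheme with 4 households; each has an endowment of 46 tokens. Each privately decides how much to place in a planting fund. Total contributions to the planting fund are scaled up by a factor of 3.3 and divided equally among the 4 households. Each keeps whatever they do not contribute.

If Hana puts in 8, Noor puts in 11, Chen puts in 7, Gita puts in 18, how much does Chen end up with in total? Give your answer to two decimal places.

75.30 tokens

Total contributed: 8 + 11 + 7 + 18 = 44.
Each receives 3.3 × 44 / 4 = 36.30 from the planting fund.
Chen keeps 46 − 7 = 39, so Chen's payoff is 39 + 36.30 = 75.30.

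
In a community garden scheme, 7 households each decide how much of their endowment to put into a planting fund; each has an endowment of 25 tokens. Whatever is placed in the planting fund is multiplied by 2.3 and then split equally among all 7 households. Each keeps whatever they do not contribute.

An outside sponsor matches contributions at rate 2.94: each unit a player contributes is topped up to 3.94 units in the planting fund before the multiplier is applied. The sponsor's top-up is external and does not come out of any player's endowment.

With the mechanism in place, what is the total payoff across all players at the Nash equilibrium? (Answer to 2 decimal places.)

With the mechanism, a contributed unit returns 2.3 × 3.94 / 7 = 1.2946 per unit of net cost to the contributor — now above 1 — so contributing fully is weakly dominant for every player.
So the Nash equilibrium is full contribution by all 7; the group earns 2.3 × 3.94 × 175 = 1585.85.

1585.85 tokens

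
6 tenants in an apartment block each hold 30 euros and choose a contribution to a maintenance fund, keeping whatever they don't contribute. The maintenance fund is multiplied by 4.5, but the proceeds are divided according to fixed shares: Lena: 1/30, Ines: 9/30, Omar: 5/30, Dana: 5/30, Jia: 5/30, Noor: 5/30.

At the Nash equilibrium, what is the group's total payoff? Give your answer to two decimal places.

Player j's private return per contributed unit is 4.5 × (j's share). Contributing is weakly dominant for j when that share is at least 1/4.5 = 0.2222, and contributing 0 is dominant otherwise.
Only Ines (9/30) clears that bar, contributing 30; the remaining 5 contribute 0. Total contributed: 30.
The maintenance fund pays out 4.5 × 30 = 135.00 in total (split across the unequal shares, but the aggregate is all that matters for the group sum).
The 5 free-riders keep 30 each, adding 150. Group total = 150 + 135.00 = 285.00.

285.00 euros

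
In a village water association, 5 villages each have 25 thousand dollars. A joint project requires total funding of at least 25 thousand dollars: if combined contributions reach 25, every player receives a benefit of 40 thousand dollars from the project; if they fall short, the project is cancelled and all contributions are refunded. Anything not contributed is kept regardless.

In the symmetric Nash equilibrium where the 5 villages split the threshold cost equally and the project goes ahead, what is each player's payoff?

Equal share of the threshold: 25/5 = 5.
At this profile no one gains by cutting their contribution: any cut drops the total below 25, the project is cancelled, contributions are refunded, and the deviator ends with 25, which is less than 25 − 5 + 40 = 60. Contributing more than 5 just wastes the excess. So contributing exactly 5 is a best response.
Each player's payoff: 25 − 5 + 40 = 60.

60 thousand dollars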